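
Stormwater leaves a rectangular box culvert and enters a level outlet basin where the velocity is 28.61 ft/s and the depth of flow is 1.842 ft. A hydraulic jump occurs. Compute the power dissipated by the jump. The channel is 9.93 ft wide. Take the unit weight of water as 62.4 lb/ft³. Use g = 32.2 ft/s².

Fr₁ = V₁/√(g·y₁) = 28.61/√(32.2×1.842) = 3.715.
Bélanger equation: y₂/y₁ = ½[√(1 + 8Fr₁²) − 1] = ½[√111.40 − 1] = 4.777.
y₂ = 4.777 × 1.842 = 8.800 ft.
q = V₁·y₁ = 28.61 × 1.842 = 52.70 ft²/s. V₂ = q/y₂ = 52.70/8.800 = 5.989 ft/s. E₁ = y₁ + V₁²/2g = 14.55 ft; E₂ = y₂ + V₂²/2g = 9.357 ft. ΔE = E₁ − E₂ = 5.195 ft.
Q = q·b = 52.70 × 9.93 = 523.3 cfs. P = γ·Q·ΔE/550 = 62.4 × 523.3 × 5.195 / 550 = 308.5 hp.

P = 308.5 hp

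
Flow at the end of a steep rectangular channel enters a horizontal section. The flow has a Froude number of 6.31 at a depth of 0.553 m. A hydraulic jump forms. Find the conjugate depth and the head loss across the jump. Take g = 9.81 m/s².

y₂ = 4.67 m; ΔE = 6.74 m

Fr₁ = 6.31 (given).
From the momentum equation for a rectangular channel, y₂/y₁ = ½[√(1 + 8Fr₁²) − 1] = ½[√319.5 − 1] = 8.44.
y₂ = 8.44 × 0.553 = 4.67 m.
V₁ = Fr₁·√(g·y₁) = 6.31×√(9.81×0.553) = 14.7 m/s; q = V₁·y₁ = 8.13 m²/s. V₂ = q/y₂ = 8.13/4.67 = 1.74 m/s. E₁ = y₁ + V₁²/2g = 11.6 m; E₂ = y₂ + V₂²/2g = 4.82 m. ΔE = E₁ − E₂ = 6.74 m.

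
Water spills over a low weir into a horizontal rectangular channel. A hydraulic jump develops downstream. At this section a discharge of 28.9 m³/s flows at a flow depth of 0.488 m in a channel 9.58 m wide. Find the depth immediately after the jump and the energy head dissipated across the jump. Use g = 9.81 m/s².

q = Q/b = 28.9/9.58 = 3.02 m²/s; V₁ = q/y₁ = 6.18 m/s. Fr₁ = V₁/√(g·y₁) = 2.83.
By Bélanger, y₂/y₁ = ½[√(1 + 8Fr₁²) − 1] = ½[√64.86 − 1] = 3.53.
y₂ = 3.53 × 0.488 = 1.72 m.
Head loss: ΔE = (y₂ − y₁)³/(4y₁y₂) = (1.72 − 0.488)³/(4×0.488×1.72) = 1.87/3.36 = 0.558 m.

y₂ = 1.72 m; ΔE = 0.558 m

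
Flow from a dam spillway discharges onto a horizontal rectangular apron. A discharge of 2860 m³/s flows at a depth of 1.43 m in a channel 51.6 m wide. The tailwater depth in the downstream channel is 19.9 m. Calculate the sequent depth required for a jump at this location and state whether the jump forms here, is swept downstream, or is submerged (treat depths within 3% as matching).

y₂ = 20.2 m; the jump forms here

q = Q/b = 2860/51.6 = 55.4 m²/s; V₁ = q/y₁ = 38.8 m/s. Fr₁ = V₁/√(g·y₁) = 10.3.
By Bélanger, y₂/y₁ = ½[√(1 + 8Fr₁²) − 1] = ½[√857.7 − 1] = 14.1.
y₂ = 14.1 × 1.43 = 20.2 m.
Tailwater y_tw = 19.9 m: y_tw ≈ y₂, so the jump forms here.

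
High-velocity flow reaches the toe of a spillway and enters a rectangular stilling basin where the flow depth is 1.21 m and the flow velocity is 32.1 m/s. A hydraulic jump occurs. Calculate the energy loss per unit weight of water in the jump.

ΔE = 38.1 m

Fr₁ = V₁/√(g·y₁) = 32.1/√(9.81×1.21) = 9.32.
Conjugate-depth relation: y₂/y₁ = ½[√(1 + 8Fr₁²) − 1] = ½[√695.5 − 1] = 12.7.
y₂ = 12.7 × 1.21 = 15.3 m.
Head loss: ΔE = (y₂ − y₁)³/(4y₁y₂) = (15.3 − 1.21)³/(4×1.21×15.3) = 2827/74.3 = 38.1 m.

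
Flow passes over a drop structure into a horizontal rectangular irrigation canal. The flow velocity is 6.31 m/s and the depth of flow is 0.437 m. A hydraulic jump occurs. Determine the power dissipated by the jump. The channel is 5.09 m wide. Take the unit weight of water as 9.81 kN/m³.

P = 89.6 kW

Fr₁ = V₁/√(g·y₁) = 6.31/√(9.81×0.437) = 3.05.
Conjugate-depth relation: y₂/y₁ = ½[√(1 + 8Fr₁²) − 1] = ½[√75.30 − 1] = 3.84.
y₂ = 3.84 × 0.437 = 1.68 m.
q = V₁·y₁ = 6.31 × 0.437 = 2.76 m²/s. V₂ = q/y₂ = 2.76/1.68 = 1.64 m/s. E₁ = y₁ + V₁²/2g = 2.47 m; E₂ = y₂ + V₂²/2g = 1.82 m. ΔE = E₁ − E₂ = 0.651 m.
Q = q·b = 2.76 × 5.09 = 14.0 m³/s. P = γ·Q·ΔE = 9.81 × 14.0 × 0.651 = 89.6 kW.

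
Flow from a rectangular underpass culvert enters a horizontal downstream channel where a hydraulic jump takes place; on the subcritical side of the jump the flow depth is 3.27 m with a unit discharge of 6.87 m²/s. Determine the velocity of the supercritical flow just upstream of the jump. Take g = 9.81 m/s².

V₂ = q/y₂ = 6.87/3.27 = 2.10 m/s; Fr₂ = V₂/√(g·y₂) = 0.371.
The Bélanger relation is symmetric: y₁/y₂ = ½[√(1 + 8Fr₂²) − 1] = ½[√2.101 − 1] = 0.225.
y₁ = 0.225 × 3.27 = 0.735 m.
V₁ = q/y₁ = 6.87/0.735 = 9.35 m/s.

V₁ = 9.35 m/s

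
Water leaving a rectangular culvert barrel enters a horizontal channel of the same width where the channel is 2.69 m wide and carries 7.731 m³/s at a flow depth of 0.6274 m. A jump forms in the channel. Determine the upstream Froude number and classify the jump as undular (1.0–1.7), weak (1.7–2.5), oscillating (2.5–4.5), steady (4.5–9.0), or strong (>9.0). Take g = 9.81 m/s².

Fr₁ = 1.846; weak jump

q = Q/b = 7.731/2.69 = 2.874 m²/s; V₁ = q/y₁ = 4.581 m/s. Fr₁ = V₁/√(g·y₁) = 1.846.
Fr₁ = 1.846 lies in the weak range.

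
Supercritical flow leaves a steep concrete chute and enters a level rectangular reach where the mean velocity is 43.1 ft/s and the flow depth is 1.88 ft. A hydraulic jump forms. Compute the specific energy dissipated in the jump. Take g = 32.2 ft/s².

ΔE = 16.4 ft

Fr₁ = V₁/√(g·y₁) = 43.1/√(32.2×1.88) = 5.54.
By Bélanger, y₂/y₁ = ½[√(1 + 8Fr₁²) − 1] = ½[√246.5 − 1] = 7.35.
y₂ = 7.35 × 1.88 = 13.8 ft.
q = V₁·y₁ = 43.1 × 1.88 = 81.0 ft²/s. V₂ = q/y₂ = 81.0/13.8 = 5.86 ft/s. E₁ = y₁ + V₁²/2g = 30.7 ft; E₂ = y₂ + V₂²/2g = 14.4 ft. ΔE = E₁ − E₂ = 16.4 ft.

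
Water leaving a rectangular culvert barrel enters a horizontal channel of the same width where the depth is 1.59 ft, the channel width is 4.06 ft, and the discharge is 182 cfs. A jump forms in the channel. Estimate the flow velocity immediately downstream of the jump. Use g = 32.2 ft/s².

q = Q/b = 182/4.06 = 44.8 ft²/s; V₁ = q/y₁ = 28.2 ft/s. Fr₁ = V₁/√(g·y₁) = 3.94.
Bélanger equation: y₂/y₁ = ½[√(1 + 8Fr₁²) − 1] = ½[√125.2 − 1] = 5.09.
y₂ = 5.09 × 1.59 = 8.10 ft.
V₂ = q/y₂ = 44.8/8.10 = 5.53 ft/s.

V₂ = 5.53 ft/s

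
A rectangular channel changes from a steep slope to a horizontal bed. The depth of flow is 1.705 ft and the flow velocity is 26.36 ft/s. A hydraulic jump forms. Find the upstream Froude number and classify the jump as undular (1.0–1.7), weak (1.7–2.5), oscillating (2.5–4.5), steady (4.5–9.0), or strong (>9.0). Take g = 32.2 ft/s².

Fr₁ = V₁/√(g·y₁) = 26.36/√(32.2×1.705) = 3.558.
Fr₁ = 3.558 lies in the oscillating range.

Fr₁ = 3.558; oscillating jump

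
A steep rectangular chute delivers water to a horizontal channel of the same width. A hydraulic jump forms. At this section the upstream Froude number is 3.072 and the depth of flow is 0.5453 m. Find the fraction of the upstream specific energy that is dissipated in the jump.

ΔE/E₁ = 0.268 (26.8%)

Fr₁ = 3.072 (given).
From the momentum equation for a rectangular channel, y₂/y₁ = ½[√(1 + 8Fr₁²) − 1] = ½[√76.497 − 1] = 3.873.
y₂ = 3.873 × 0.5453 = 2.112 m.
E₁ = y₁(1 + Fr₁²/2) = 0.5453×(1 + 3.072²/2) = 3.118 m. ΔE = (y₂ − y₁)³/(4y₁y₂) = 0.8348 m. ΔE/E₁ = 0.8348/3.118 = 0.268.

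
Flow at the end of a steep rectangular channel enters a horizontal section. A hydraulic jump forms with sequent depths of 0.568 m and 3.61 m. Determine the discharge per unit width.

For a rectangular channel the momentum equation gives q² = ½·g·y₁·y₂·(y₁ + y₂) = ½×9.81×0.568×3.61×4.18 = 42.0.
q = √42.0 = 6.48 m²/s.

q = 6.48 m²/s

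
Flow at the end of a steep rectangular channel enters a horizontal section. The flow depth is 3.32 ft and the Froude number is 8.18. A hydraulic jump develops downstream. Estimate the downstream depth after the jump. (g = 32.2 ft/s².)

y₂ = 36.8 ft

Fr₁ = 8.18 (given).
From the momentum equation for a rectangular channel, y₂/y₁ = ½[√(1 + 8Fr₁²) − 1] = ½[√536.3 − 1] = 11.1.
y₂ = 11.1 × 3.32 = 36.8 ft.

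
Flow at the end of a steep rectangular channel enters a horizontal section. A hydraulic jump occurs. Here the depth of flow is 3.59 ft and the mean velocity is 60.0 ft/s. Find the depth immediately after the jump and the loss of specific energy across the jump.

Fr₁ = V₁/√(g·y₁) = 60.0/√(32.2×3.59) = 5.58.
Bélanger equation: y₂/y₁ = ½[√(1 + 8Fr₁²) − 1] = ½[√250.1 − 1] = 7.41.
y₂ = 7.41 × 3.59 = 26.6 ft.
Head loss: ΔE = (y₂ − y₁)³/(4y₁y₂) = (26.6 − 3.59)³/(4×3.59×26.6) = 12174/382 = 31.9 ft.

y₂ = 26.6 ft; ΔE = 31.9 ft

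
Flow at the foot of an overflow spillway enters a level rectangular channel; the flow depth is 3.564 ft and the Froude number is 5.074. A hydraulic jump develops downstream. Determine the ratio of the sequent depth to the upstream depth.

y₂/y₁ = 6.693

Fr₁ = 5.074 (given).
Sequent-depth ratio: y₂/y₁ = ½[√(1 + 8Fr₁²) − 1] = ½[√206.96 − 1] = 6.693.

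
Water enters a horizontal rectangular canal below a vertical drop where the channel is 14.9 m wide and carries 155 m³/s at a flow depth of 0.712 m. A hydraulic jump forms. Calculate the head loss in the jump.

ΔE = 6.17 m

q = Q/b = 155/14.9 = 10.4 m²/s; V₁ = q/y₁ = 14.6 m/s. Fr₁ = V₁/√(g·y₁) = 5.53.
Conjugate-depth relation: y₂/y₁ = ½[√(1 + 8Fr₁²) − 1] = ½[√245.5 − 1] = 7.33.
y₂ = 7.33 × 0.712 = 5.22 m.
V₂ = q/y₂ = 10.4/5.22 = 1.99 m/s. E₁ = y₁ + V₁²/2g = 11.6 m; E₂ = y₂ + V₂²/2g = 5.42 m. ΔE = E₁ − E₂ = 6.17 m.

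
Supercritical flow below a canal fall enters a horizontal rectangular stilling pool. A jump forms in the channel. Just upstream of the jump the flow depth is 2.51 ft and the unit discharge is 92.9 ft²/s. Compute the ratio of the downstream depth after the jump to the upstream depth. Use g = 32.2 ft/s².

y₂/y₁ = 5.34

V₁ = q/y₁ = 92.9/2.51 = 37.0 ft/s. Fr₁ = V₁/√(g·y₁) = 37.0/√(32.2×2.51) = 4.12.
Conjugate-depth relation: y₂/y₁ = ½[√(1 + 8Fr₁²) − 1] = ½[√136.6 − 1] = 5.34.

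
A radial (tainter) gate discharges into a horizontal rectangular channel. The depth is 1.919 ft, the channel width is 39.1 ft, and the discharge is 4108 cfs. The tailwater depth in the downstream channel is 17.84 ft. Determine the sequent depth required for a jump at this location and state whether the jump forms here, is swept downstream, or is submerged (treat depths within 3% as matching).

y₂ = 17.97 ft; the jump forms here

q = Q/b = 4108/39.1 = 105.1 ft²/s; V₁ = q/y₁ = 54.75 ft/s. Fr₁ = V₁/√(g·y₁) = 6.965.
From the momentum equation for a rectangular channel, y₂/y₁ = ½[√(1 + 8Fr₁²) − 1] = ½[√389.08 − 1] = 9.363.
y₂ = 9.363 × 1.919 = 17.97 ft.
Tailwater y_tw = 17.84 ft: y_tw ≈ y₂, so the jump forms here.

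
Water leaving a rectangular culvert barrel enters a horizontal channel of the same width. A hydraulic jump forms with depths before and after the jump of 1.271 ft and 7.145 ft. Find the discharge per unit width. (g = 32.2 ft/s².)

For a rectangular channel the momentum equation gives q² = ½·g·y₁·y₂·(y₁ + y₂) = ½×32.2×1.271×7.145×8.416 = 1230.
q = √1230 = 35.08 ft²/s.

q = 35.08 ft²/s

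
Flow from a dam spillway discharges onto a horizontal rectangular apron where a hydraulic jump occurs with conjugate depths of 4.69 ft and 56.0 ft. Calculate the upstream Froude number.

Fr₁ = 8.79

For a rectangular channel the momentum equation gives q² = ½·g·y₁·y₂·(y₁ + y₂) = ½×32.2×4.69×56.0×60.7 = 256628.
q = √256628 = 507 ft²/s.
V₁ = q/y₁ = 108 ft/s; Fr₁ = V₁/√(g·y₁) = 8.79.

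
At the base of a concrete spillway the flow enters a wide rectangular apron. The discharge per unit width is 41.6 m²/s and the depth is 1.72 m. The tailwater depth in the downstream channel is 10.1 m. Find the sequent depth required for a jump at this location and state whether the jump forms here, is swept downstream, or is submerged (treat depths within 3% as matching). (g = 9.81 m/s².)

y₂ = 13.5 m; the jump is swept downstream

V₁ = q/y₁ = 41.6/1.72 = 24.2 m/s. Fr₁ = V₁/√(g·y₁) = 24.2/√(9.81×1.72) = 5.89.
Conjugate-depth relation: y₂/y₁ = ½[√(1 + 8Fr₁²) − 1] = ½[√278.3 − 1] = 7.84.
y₂ = 7.84 × 1.72 = 13.5 m.
Tailwater y_tw = 10.1 m: y_tw < y₂, so the jump is swept downstream.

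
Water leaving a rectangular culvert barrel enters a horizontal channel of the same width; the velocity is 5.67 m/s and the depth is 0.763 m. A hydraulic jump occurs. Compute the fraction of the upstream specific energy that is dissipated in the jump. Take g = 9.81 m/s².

ΔE/E₁ = 0.103 (10.3%)

Fr₁ = V₁/√(g·y₁) = 5.67/√(9.81×0.763) = 2.07.
By Bélanger, y₂/y₁ = ½[√(1 + 8Fr₁²) − 1] = ½[√35.36 − 1] = 2.47.
y₂ = 2.47 × 0.763 = 1.89 m.
E₁ = y₁ + V₁²/2g = 2.40 m. ΔE = (y₂ − y₁)³/(4y₁y₂) = 0.247 m. ΔE/E₁ = 0.247/2.40 = 0.103.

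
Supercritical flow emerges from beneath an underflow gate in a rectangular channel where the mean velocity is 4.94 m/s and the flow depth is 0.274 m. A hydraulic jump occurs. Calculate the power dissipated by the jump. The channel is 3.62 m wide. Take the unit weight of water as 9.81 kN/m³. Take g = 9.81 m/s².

Fr₁ = V₁/√(g·y₁) = 4.94/√(9.81×0.274) = 3.01.
From the momentum equation for a rectangular channel, y₂/y₁ = ½[√(1 + 8Fr₁²) − 1] = ½[√73.63 − 1] = 3.79.
y₂ = 3.79 × 0.274 = 1.04 m.
q = V₁·y₁ = 4.94 × 0.274 = 1.35 m²/s. V₂ = q/y₂ = 1.35/1.04 = 1.30 m/s. E₁ = y₁ + V₁²/2g = 1.52 m; E₂ = y₂ + V₂²/2g = 1.13 m. ΔE = E₁ − E₂ = 0.393 m.
Q = q·b = 1.35 × 3.62 = 4.90 m³/s. P = γ·Q·ΔE = 9.81 × 4.90 × 0.393 = 18.9 kW.

P = 18.9 kW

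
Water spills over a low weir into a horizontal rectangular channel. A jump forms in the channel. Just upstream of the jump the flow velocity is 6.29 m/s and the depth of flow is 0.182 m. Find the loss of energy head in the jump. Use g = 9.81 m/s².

Fr₁ = V₁/√(g·y₁) = 6.29/√(9.81×0.182) = 4.71.
By Bélanger, y₂/y₁ = ½[√(1 + 8Fr₁²) − 1] = ½[√178.3 − 1] = 6.18.
y₂ = 6.18 × 0.182 = 1.12 m.
Head loss: ΔE = (y₂ − y₁)³/(4y₁y₂) = (1.12 − 0.182)³/(4×0.182×1.12) = 0.836/0.818 = 1.02 m.

ΔE = 1.02 m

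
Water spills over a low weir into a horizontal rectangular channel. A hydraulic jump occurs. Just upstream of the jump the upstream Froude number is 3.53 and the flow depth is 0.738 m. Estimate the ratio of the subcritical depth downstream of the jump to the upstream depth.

Fr₁ = 3.53 (given).
By Bélanger, y₂/y₁ = ½[√(1 + 8Fr₁²) − 1] = ½[√100.7 − 1] = 4.52.

y₂/y₁ = 4.52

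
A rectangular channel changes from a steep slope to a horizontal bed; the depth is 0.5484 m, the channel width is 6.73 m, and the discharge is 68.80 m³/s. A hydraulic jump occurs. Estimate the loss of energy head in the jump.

q = Q/b = 68.80/6.73 = 10.22 m²/s; V₁ = q/y₁ = 18.64 m/s. Fr₁ = V₁/√(g·y₁) = 8.037.
Bélanger equation: y₂/y₁ = ½[√(1 + 8Fr₁²) − 1] = ½[√517.74 − 1] = 10.88.
y₂ = 10.88 × 0.5484 = 5.965 m.
V₂ = q/y₂ = 10.22/5.965 = 1.714 m/s. E₁ = y₁ + V₁²/2g = 18.26 m; E₂ = y₂ + V₂²/2g = 6.115 m. ΔE = E₁ − E₂ = 12.15 m.

ΔE = 12.15 m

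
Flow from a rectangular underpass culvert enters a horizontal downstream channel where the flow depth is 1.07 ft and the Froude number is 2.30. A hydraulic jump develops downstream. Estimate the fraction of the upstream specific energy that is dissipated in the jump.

Fr₁ = 2.30 (given).
Conjugate-depth relation: y₂/y₁ = ½[√(1 + 8Fr₁²) − 1] = ½[√43.32 − 1] = 2.79.
y₂ = 2.79 × 1.07 = 2.99 ft.
E₁ = y₁(1 + Fr₁²/2) = 1.07×(1 + 2.30²/2) = 3.90 ft. ΔE = (y₂ − y₁)³/(4y₁y₂) = 0.551 ft. ΔE/E₁ = 0.551/3.90 = 0.141.

ΔE/E₁ = 0.141 (14.1%)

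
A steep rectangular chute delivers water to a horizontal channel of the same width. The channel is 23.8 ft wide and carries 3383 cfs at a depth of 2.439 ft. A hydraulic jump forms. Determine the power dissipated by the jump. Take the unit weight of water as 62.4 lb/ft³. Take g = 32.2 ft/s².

P = 12667 hp

q = Q/b = 3383/23.8 = 142.1 ft²/s; V₁ = q/y₁ = 58.28 ft/s. Fr₁ = V₁/√(g·y₁) = 6.576.
Conjugate-depth relation: y₂/y₁ = ½[√(1 + 8Fr₁²) − 1] = ½[√346.98 − 1] = 8.814.
y₂ = 8.814 × 2.439 = 21.50 ft.
Head loss: ΔE = (y₂ − y₁)³/(4y₁y₂) = (21.50 − 2.439)³/(4×2.439×21.50) = 6922/209.7 = 33.00 ft.
P = γ·Q·ΔE/550 = 62.4 × 3383 × 33.00 / 550 = 12667 hp.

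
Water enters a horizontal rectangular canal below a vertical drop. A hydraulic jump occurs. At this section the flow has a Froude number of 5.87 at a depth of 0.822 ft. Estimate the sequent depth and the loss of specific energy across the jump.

Fr₁ = 5.87 (given).
Conjugate-depth relation: y₂/y₁ = ½[√(1 + 8Fr₁²) − 1] = ½[√276.7 − 1] = 7.82.
y₂ = 7.82 × 0.822 = 6.43 ft.
V₁ = Fr₁·√(g·y₁) = 5.87×√(32.2×0.822) = 30.2 ft/s; q = V₁·y₁ = 24.8 ft²/s. V₂ = q/y₂ = 24.8/6.43 = 3.86 ft/s. E₁ = y₁ + V₁²/2g = 15.0 ft; E₂ = y₂ + V₂²/2g = 6.66 ft. ΔE = E₁ − E₂ = 8.33 ft.

y₂ = 6.43 ft; ΔE = 8.33 ft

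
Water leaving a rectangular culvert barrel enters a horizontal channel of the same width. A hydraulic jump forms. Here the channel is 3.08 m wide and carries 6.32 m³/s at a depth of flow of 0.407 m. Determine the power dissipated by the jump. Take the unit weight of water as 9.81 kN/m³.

q = Q/b = 6.32/3.08 = 2.05 m²/s; V₁ = q/y₁ = 5.04 m/s. Fr₁ = V₁/√(g·y₁) = 2.52.
Bélanger equation: y₂/y₁ = ½[√(1 + 8Fr₁²) − 1] = ½[√51.93 − 1] = 3.10.
y₂ = 3.10 × 0.407 = 1.26 m.
Head loss: ΔE = (y₂ − y₁)³/(4y₁y₂) = (1.26 − 0.407)³/(4×0.407×1.26) = 0.627/2.06 = 0.305 m.
P = γ·Q·ΔE = 9.81 × 6.32 × 0.305 = 18.9 kW.

P = 18.9 kW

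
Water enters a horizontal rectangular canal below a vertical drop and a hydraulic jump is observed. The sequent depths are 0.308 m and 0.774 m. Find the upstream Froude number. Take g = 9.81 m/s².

Fr₁ = 2.10

For a rectangular channel the momentum equation gives q² = ½·g·y₁·y₂·(y₁ + y₂) = ½×9.81×0.308×0.774×1.08 = 1.27.
q = √1.27 = 1.12 m²/s.
V₁ = q/y₁ = 3.65 m/s; Fr₁ = V₁/√(g·y₁) = 2.10.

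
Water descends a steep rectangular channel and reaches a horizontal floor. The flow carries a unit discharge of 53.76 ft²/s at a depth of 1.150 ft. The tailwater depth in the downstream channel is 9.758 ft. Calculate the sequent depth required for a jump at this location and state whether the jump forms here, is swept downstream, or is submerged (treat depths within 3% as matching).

V₁ = q/y₁ = 53.76/1.150 = 46.75 ft/s. Fr₁ = V₁/√(g·y₁) = 46.75/√(32.2×1.150) = 7.682.
By Bélanger, y₂/y₁ = ½[√(1 + 8Fr₁²) − 1] = ½[√473.13 − 1] = 10.38.
y₂ = 10.38 × 1.150 = 11.93 ft.
Tailwater y_tw = 9.758 ft: y_tw < y₂, so the jump is swept downstream.

y₂ = 11.93 ft; the jump is swept downstream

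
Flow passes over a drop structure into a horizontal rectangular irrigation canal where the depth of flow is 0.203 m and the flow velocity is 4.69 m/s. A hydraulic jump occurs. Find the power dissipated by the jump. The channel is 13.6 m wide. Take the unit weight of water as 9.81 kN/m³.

P = 51.2 kW

Fr₁ = V₁/√(g·y₁) = 4.69/√(9.81×0.203) = 3.32.
Sequent-depth ratio: y₂/y₁ = ½[√(1 + 8Fr₁²) − 1] = ½[√89.36 − 1] = 4.23.
y₂ = 4.23 × 0.203 = 0.858 m.
Head loss: ΔE = (y₂ − y₁)³/(4y₁y₂) = (0.858 − 0.203)³/(4×0.203×0.858) = 0.281/0.697 = 0.403 m.
q = V₁·y₁ = 4.69 × 0.203 = 0.952 m²/s. Q = q·b = 0.952 × 13.6 = 12.9 m³/s. P = γ·Q·ΔE = 9.81 × 12.9 × 0.403 = 51.2 kW.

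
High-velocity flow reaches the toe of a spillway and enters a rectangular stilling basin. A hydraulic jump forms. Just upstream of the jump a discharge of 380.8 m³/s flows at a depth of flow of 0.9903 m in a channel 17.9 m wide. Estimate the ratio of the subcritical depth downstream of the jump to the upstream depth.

q = Q/b = 380.8/17.9 = 21.27 m²/s; V₁ = q/y₁ = 21.48 m/s. Fr₁ = V₁/√(g·y₁) = 6.892.
Conjugate-depth relation: y₂/y₁ = ½[√(1 + 8Fr₁²) − 1] = ½[√381.02 − 1] = 9.260.

y₂/y₁ = 9.260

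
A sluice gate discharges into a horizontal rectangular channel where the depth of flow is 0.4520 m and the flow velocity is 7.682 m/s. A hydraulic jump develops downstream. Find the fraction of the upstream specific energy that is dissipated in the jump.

Fr₁ = V₁/√(g·y₁) = 7.682/√(9.81×0.4520) = 3.648.
Bélanger equation: y₂/y₁ = ½[√(1 + 8Fr₁²) − 1] = ½[√107.47 − 1] = 4.683.
y₂ = 4.683 × 0.4520 = 2.117 m.
E₁ = y₁ + V₁²/2g = 3.460 m. ΔE = (y₂ − y₁)³/(4y₁y₂) = 1.206 m. ΔE/E₁ = 1.206/3.460 = 0.349.

ΔE/E₁ = 0.349 (34.9%)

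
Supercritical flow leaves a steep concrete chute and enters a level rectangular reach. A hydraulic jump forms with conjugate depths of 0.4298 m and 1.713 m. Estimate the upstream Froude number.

Fr₁ = 3.152

For a rectangular channel the momentum equation gives q² = ½·g·y₁·y₂·(y₁ + y₂) = ½×9.81×0.4298×1.713×2.143 = 7.738.
q = √7.738 = 2.782 m²/s.
V₁ = q/y₁ = 6.472 m/s; Fr₁ = V₁/√(g·y₁) = 3.152.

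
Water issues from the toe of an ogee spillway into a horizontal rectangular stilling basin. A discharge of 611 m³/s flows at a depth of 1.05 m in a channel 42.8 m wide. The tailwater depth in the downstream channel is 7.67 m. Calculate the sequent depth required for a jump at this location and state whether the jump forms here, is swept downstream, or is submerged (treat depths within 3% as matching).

q = Q/b = 611/42.8 = 14.3 m²/s; V₁ = q/y₁ = 13.6 m/s. Fr₁ = V₁/√(g·y₁) = 4.24.
Sequent-depth ratio: y₂/y₁ = ½[√(1 + 8Fr₁²) − 1] = ½[√144.6 − 1] = 5.51.
y₂ = 5.51 × 1.05 = 5.79 m.
Tailwater y_tw = 7.67 m: y_tw > y₂, so the jump is submerged.

y₂ = 5.79 m; the jump is submerged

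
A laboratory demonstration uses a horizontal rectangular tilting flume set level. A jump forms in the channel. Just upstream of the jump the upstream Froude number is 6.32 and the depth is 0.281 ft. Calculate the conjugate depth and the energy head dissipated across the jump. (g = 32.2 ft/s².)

y₂ = 2.37 ft; ΔE = 3.44 ft

Fr₁ = 6.32 (given).
Bélanger equation: y₂/y₁ = ½[√(1 + 8Fr₁²) − 1] = ½[√320.5 − 1] = 8.45.
y₂ = 8.45 × 0.281 = 2.37 ft.
V₁ = Fr₁·√(g·y₁) = 6.32×√(32.2×0.281) = 19.0 ft/s; q = V₁·y₁ = 5.34 ft²/s. V₂ = q/y₂ = 5.34/2.37 = 2.25 ft/s. E₁ = y₁ + V₁²/2g = 5.89 ft; E₂ = y₂ + V₂²/2g = 2.45 ft. ΔE = E₁ − E₂ = 3.44 ft.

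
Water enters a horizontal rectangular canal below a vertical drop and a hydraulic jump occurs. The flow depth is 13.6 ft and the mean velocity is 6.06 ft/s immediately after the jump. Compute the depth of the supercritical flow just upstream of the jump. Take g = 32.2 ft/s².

Fr₂ = V₂/√(g·y₂) = 6.06/√(32.2×13.6) = 0.290.
Applying the sequent-depth relation in reverse, y₁/y₂ = ½[√(1 + 8Fr₂²) − 1] = ½[√1.671 − 1] = 0.146.
y₁ = 0.146 × 13.6 = 1.99 ft.

y₁ = 1.99 ft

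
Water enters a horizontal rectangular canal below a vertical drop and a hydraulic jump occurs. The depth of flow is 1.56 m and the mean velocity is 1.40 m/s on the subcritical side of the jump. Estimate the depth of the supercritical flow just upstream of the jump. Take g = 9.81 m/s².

y₁ = 0.330 m

Fr₂ = V₂/√(g·y₂) = 1.40/√(9.81×1.56) = 0.358.
From the momentum equation (using Fr₂), y₁/y₂ = ½[√(1 + 8Fr₂²) − 1] = ½[√2.025 − 1] = 0.211.
y₁ = 0.211 × 1.56 = 0.330 m.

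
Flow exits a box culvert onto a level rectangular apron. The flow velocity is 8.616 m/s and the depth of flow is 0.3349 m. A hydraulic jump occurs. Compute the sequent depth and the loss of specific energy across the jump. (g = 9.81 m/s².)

Fr₁ = V₁/√(g·y₁) = 8.616/√(9.81×0.3349) = 4.754.
From the momentum equation for a rectangular channel, y₂/y₁ = ½[√(1 + 8Fr₁²) − 1] = ½[√181.77 − 1] = 6.241.
y₂ = 6.241 × 0.3349 = 2.090 m.
Head loss: ΔE = (y₂ − y₁)³/(4y₁y₂) = (2.090 − 0.3349)³/(4×0.3349×2.090) = 5.408/2.800 = 1.931 m.

y₂ = 2.090 m; ΔE = 1.931 m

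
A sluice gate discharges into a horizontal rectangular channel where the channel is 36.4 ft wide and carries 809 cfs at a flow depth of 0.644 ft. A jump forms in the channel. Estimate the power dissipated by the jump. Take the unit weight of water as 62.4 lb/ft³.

P = 1136 hp

q = Q/b = 809/36.4 = 22.2 ft²/s; V₁ = q/y₁ = 34.5 ft/s. Fr₁ = V₁/√(g·y₁) = 7.58.
Sequent-depth ratio: y₂/y₁ = ½[√(1 + 8Fr₁²) − 1] = ½[√460.5 − 1] = 10.2.
y₂ = 10.2 × 0.644 = 6.59 ft.
Head loss: ΔE = (y₂ − y₁)³/(4y₁y₂) = (6.59 − 0.644)³/(4×0.644×6.59) = 210/17.0 = 12.4 ft.
P = γ·Q·ΔE/550 = 62.4 × 809 × 12.4 / 550 = 1136 hp.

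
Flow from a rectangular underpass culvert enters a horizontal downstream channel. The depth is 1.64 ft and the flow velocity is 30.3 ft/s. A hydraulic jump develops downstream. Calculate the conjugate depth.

Fr₁ = V₁/√(g·y₁) = 30.3/√(32.2×1.64) = 4.17.
Bélanger equation: y₂/y₁ = ½[√(1 + 8Fr₁²) − 1] = ½[√140.1 − 1] = 5.42.
y₂ = 5.42 × 1.64 = 8.89 ft.

y₂ = 8.89 ft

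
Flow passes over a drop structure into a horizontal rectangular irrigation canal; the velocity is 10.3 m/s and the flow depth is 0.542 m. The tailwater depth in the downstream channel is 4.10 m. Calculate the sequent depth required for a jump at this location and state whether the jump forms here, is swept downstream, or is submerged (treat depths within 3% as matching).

y₂ = 3.16 m; the jump is submerged

Fr₁ = V₁/√(g·y₁) = 10.3/√(9.81×0.542) = 4.47.
By Bélanger, y₂/y₁ = ½[√(1 + 8Fr₁²) − 1] = ½[√160.6 − 1] = 5.84.
y₂ = 5.84 × 0.542 = 3.16 m.
Tailwater y_tw = 4.10 m: y_tw > y₂, so the jump is submerged.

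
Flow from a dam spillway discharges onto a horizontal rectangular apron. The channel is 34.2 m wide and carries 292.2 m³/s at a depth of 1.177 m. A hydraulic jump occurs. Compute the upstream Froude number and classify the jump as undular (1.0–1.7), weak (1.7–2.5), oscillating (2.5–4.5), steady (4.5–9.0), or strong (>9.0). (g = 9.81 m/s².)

Fr₁ = 2.136; weak jump

q = Q/b = 292.2/34.2 = 8.544 m²/s; V₁ = q/y₁ = 7.259 m/s. Fr₁ = V₁/√(g·y₁) = 2.136.
Fr₁ = 2.136 lies in the weak range.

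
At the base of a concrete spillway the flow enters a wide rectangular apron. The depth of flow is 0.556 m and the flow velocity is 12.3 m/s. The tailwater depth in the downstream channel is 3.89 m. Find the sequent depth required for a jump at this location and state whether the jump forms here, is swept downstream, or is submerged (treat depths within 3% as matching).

y₂ = 3.87 m; the jump forms here

Fr₁ = V₁/√(g·y₁) = 12.3/√(9.81×0.556) = 5.27.
Sequent-depth ratio: y₂/y₁ = ½[√(1 + 8Fr₁²) − 1] = ½[√222.9 − 1] = 6.96.
y₂ = 6.96 × 0.556 = 3.87 m.
Tailwater y_tw = 3.89 m: y_tw ≈ y₂, so the jump forms here.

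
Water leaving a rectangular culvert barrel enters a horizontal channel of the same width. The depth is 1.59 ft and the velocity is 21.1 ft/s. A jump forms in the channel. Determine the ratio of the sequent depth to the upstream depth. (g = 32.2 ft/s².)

Fr₁ = V₁/√(g·y₁) = 21.1/√(32.2×1.59) = 2.95.
Sequent-depth ratio: y₂/y₁ = ½[√(1 + 8Fr₁²) − 1] = ½[√70.57 − 1] = 3.70.

y₂/y₁ = 3.70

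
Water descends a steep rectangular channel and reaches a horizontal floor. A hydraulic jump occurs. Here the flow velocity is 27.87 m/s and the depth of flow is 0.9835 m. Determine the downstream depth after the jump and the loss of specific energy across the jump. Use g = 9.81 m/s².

y₂ = 12.00 m; ΔE = 28.31 m

Fr₁ = V₁/√(g·y₁) = 27.87/√(9.81×0.9835) = 8.973.
Sequent-depth ratio: y₂/y₁ = ½[√(1 + 8Fr₁²) − 1] = ½[√645.05 − 1] = 12.20.
y₂ = 12.20 × 0.9835 = 12.00 m.
q = V₁·y₁ = 27.87 × 0.9835 = 27.41 m²/s. V₂ = q/y₂ = 27.41/12.00 = 2.285 m/s. E₁ = y₁ + V₁²/2g = 40.57 m; E₂ = y₂ + V₂²/2g = 12.26 m. ΔE = E₁ − E₂ = 28.31 m.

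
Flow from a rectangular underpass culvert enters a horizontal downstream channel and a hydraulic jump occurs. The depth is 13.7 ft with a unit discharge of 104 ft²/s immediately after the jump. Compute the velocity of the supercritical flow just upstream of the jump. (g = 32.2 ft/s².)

V₂ = q/y₂ = 104/13.7 = 7.59 ft/s; Fr₂ = V₂/√(g·y₂) = 0.361.
Applying the sequent-depth relation in reverse, y₁/y₂ = ½[√(1 + 8Fr₂²) − 1] = ½[√2.045 − 1] = 0.215.
y₁ = 0.215 × 13.7 = 2.95 ft.
V₁ = q/y₁ = 104/2.95 = 35.3 ft/s.

V₁ = 35.3 ft/s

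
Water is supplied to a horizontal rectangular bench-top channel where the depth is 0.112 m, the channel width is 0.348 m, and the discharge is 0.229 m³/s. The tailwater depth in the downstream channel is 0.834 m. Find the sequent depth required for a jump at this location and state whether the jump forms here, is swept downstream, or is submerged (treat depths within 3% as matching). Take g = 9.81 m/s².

q = Q/b = 0.229/0.348 = 0.658 m²/s; V₁ = q/y₁ = 5.88 m/s. Fr₁ = V₁/√(g·y₁) = 5.61.
From the momentum equation for a rectangular channel, y₂/y₁ = ½[√(1 + 8Fr₁²) − 1] = ½[√252.4 − 1] = 7.44.
y₂ = 7.44 × 0.112 = 0.834 m.
Tailwater y_tw = 0.834 m: y_tw ≈ y₂, so the jump forms here.

y₂ = 0.834 m; the jump forms here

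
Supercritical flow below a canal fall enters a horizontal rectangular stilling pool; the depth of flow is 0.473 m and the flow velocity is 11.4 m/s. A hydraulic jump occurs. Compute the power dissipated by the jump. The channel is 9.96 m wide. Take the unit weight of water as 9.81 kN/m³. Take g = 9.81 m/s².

P = 1923 kW

Fr₁ = V₁/√(g·y₁) = 11.4/√(9.81×0.473) = 5.29.
By Bélanger, y₂/y₁ = ½[√(1 + 8Fr₁²) − 1] = ½[√225.1 − 1] = 7.00.
y₂ = 7.00 × 0.473 = 3.31 m.
q = V₁·y₁ = 11.4 × 0.473 = 5.39 m²/s. V₂ = q/y₂ = 5.39/3.31 = 1.63 m/s. E₁ = y₁ + V₁²/2g = 7.10 m; E₂ = y₂ + V₂²/2g = 3.45 m. ΔE = E₁ − E₂ = 3.65 m.
Q = q·b = 5.39 × 9.96 = 53.7 m³/s. P = γ·Q·ΔE = 9.81 × 53.7 × 3.65 = 1923 kW.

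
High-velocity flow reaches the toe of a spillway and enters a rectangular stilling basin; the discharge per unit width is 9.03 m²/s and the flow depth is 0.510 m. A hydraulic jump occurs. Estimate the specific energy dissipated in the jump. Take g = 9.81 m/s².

V₁ = q/y₁ = 9.03/0.510 = 17.7 m/s. Fr₁ = V₁/√(g·y₁) = 17.7/√(9.81×0.510) = 7.92.
By Bélanger, y₂/y₁ = ½[√(1 + 8Fr₁²) − 1] = ½[√502.3 − 1] = 10.7.
y₂ = 10.7 × 0.510 = 5.46 m.
V₂ = q/y₂ = 9.03/5.46 = 1.65 m/s. E₁ = y₁ + V₁²/2g = 16.5 m; E₂ = y₂ + V₂²/2g = 5.60 m. ΔE = E₁ − E₂ = 10.9 m.

ΔE = 10.9 m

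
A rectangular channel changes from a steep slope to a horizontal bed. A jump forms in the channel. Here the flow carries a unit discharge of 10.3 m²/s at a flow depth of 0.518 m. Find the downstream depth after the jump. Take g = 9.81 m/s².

V₁ = q/y₁ = 10.3/0.518 = 19.9 m/s. Fr₁ = V₁/√(g·y₁) = 19.9/√(9.81×0.518) = 8.82.
By Bélanger, y₂/y₁ = ½[√(1 + 8Fr₁²) − 1] = ½[√623.5 − 1] = 12.0.
y₂ = 12.0 × 0.518 = 6.21 m.

y₂ = 6.21 m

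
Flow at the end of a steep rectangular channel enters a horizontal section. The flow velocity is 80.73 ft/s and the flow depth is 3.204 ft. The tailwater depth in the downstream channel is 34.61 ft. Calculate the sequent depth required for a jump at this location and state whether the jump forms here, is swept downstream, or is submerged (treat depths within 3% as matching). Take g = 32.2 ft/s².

Fr₁ = V₁/√(g·y₁) = 80.73/√(32.2×3.204) = 7.948.
Conjugate-depth relation: y₂/y₁ = ½[√(1 + 8Fr₁²) − 1] = ½[√506.37 − 1] = 10.75.
y₂ = 10.75 × 3.204 = 34.45 ft.
Tailwater y_tw = 34.61 ft: y_tw ≈ y₂, so the jump forms here.

y₂ = 34.45 ft; the jump forms here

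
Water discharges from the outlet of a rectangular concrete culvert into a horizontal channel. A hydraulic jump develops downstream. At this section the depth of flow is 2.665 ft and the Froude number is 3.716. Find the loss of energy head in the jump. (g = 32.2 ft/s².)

ΔE = 7.523 ft

Fr₁ = 3.716 (given).
By Bélanger, y₂/y₁ = ½[√(1 + 8Fr₁²) − 1] = ½[√111.47 − 1] = 4.779.
y₂ = 4.779 × 2.665 = 12.74 ft.
Head loss: ΔE = (y₂ − y₁)³/(4y₁y₂) = (12.74 − 2.665)³/(4×2.665×12.74) = 1021/135.8 = 7.523 ft.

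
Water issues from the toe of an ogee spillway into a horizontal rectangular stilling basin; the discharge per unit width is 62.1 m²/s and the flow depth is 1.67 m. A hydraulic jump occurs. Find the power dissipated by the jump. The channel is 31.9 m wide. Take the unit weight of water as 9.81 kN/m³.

P = 987571 kW

V₁ = q/y₁ = 62.1/1.67 = 37.2 m/s. Fr₁ = V₁/√(g·y₁) = 37.2/√(9.81×1.67) = 9.19.
Bélanger equation: y₂/y₁ = ½[√(1 + 8Fr₁²) − 1] = ½[√676.2 − 1] = 12.5.
y₂ = 12.5 × 1.67 = 20.9 m.
Head loss: ΔE = (y₂ − y₁)³/(4y₁y₂) = (20.9 − 1.67)³/(4×1.67×20.9) = 7088/139 = 50.8 m.
Q = q·b = 62.1 × 31.9 = 1981 m³/s. P = γ·Q·ΔE = 9.81 × 1981 × 50.8 = 987571 kW.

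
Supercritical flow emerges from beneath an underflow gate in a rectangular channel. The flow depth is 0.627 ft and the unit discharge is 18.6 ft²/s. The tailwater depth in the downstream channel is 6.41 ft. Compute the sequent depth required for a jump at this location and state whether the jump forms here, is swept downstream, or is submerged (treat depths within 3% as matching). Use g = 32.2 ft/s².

V₁ = q/y₁ = 18.6/0.627 = 29.7 ft/s. Fr₁ = V₁/√(g·y₁) = 29.7/√(32.2×0.627) = 6.60.
Sequent-depth ratio: y₂/y₁ = ½[√(1 + 8Fr₁²) − 1] = ½[√349.7 − 1] = 8.85.
y₂ = 8.85 × 0.627 = 5.55 ft.
Tailwater y_tw = 6.41 ft: y_tw > y₂, so the jump is submerged.

y₂ = 5.55 ft; the jump is submerged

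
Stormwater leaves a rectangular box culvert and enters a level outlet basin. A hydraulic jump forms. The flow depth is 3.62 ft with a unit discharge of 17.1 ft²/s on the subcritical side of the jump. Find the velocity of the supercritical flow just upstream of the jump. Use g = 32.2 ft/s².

V₂ = q/y₂ = 17.1/3.62 = 4.72 ft/s; Fr₂ = V₂/√(g·y₂) = 0.438.
The Bélanger relation is symmetric: y₁/y₂ = ½[√(1 + 8Fr₂²) − 1] = ½[√2.531 − 1] = 0.296.
y₁ = 0.296 × 3.62 = 1.07 ft.
V₁ = q/y₁ = 17.1/1.07 = 16.0 ft/s.

V₁ = 16.0 ft/s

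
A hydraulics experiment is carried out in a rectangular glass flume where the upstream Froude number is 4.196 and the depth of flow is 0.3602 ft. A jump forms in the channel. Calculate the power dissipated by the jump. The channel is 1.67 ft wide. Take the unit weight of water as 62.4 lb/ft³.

P = 1.424 hp

Fr₁ = 4.196 (given).
Sequent-depth ratio: y₂/y₁ = ½[√(1 + 8Fr₁²) − 1] = ½[√141.85 − 1] = 5.455.
y₂ = 5.455 × 0.3602 = 1.965 ft.
V₁ = Fr₁·√(g·y₁) = 4.196×√(32.2×0.3602) = 14.29 ft/s; q = V₁·y₁ = 5.147 ft²/s. V₂ = q/y₂ = 5.147/1.965 = 2.620 ft/s. E₁ = y₁ + V₁²/2g = 3.531 ft; E₂ = y₂ + V₂²/2g = 2.071 ft. ΔE = E₁ − E₂ = 1.460 ft.
Q = q·b = 5.147 × 1.67 = 8.596 cfs. P = γ·Q·ΔE/550 = 62.4 × 8.596 × 1.460 / 550 = 1.424 hp.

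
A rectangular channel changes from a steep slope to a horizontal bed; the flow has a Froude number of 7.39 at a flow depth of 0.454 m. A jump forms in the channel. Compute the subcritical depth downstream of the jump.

Fr₁ = 7.39 (given).
Bélanger equation: y₂/y₁ = ½[√(1 + 8Fr₁²) − 1] = ½[√437.9 − 1] = 9.96.
y₂ = 9.96 × 0.454 = 4.52 m.

y₂ = 4.52 m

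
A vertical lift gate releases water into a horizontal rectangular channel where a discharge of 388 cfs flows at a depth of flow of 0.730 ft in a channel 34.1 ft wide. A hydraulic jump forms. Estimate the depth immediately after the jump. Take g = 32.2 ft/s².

y₂ = 2.97 ft

q = Q/b = 388/34.1 = 11.4 ft²/s; V₁ = q/y₁ = 15.6 ft/s. Fr₁ = V₁/√(g·y₁) = 3.21.
Sequent-depth ratio: y₂/y₁ = ½[√(1 + 8Fr₁²) − 1] = ½[√83.68 − 1] = 4.07.
y₂ = 4.07 × 0.730 = 2.97 ft.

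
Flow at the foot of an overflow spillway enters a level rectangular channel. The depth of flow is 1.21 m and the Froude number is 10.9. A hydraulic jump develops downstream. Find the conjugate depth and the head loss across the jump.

Fr₁ = 10.9 (given).
From the momentum equation for a rectangular channel, y₂/y₁ = ½[√(1 + 8Fr₁²) − 1] = ½[√951.5 − 1] = 14.9.
y₂ = 14.9 × 1.21 = 18.1 m.
V₁ = Fr₁·√(g·y₁) = 10.9×√(9.81×1.21) = 37.6 m/s; q = V₁·y₁ = 45.4 m²/s. V₂ = q/y₂ = 45.4/18.1 = 2.52 m/s. E₁ = y₁ + V₁²/2g = 73.1 m; E₂ = y₂ + V₂²/2g = 18.4 m. ΔE = E₁ − E₂ = 54.7 m.

y₂ = 18.1 m; ΔE = 54.7 m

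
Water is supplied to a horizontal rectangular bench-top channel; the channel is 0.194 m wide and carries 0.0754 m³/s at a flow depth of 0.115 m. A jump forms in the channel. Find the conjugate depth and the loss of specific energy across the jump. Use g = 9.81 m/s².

y₂ = 0.463 m; ΔE = 0.198 m

q = Q/b = 0.0754/0.194 = 0.389 m²/s; V₁ = q/y₁ = 3.38 m/s. Fr₁ = V₁/√(g·y₁) = 3.18.
Bélanger equation: y₂/y₁ = ½[√(1 + 8Fr₁²) − 1] = ½[√82.00 − 1] = 4.03.
y₂ = 4.03 × 0.115 = 0.463 m.
Head loss: ΔE = (y₂ − y₁)³/(4y₁y₂) = (0.463 − 0.115)³/(4×0.115×0.463) = 0.0422/0.213 = 0.198 m.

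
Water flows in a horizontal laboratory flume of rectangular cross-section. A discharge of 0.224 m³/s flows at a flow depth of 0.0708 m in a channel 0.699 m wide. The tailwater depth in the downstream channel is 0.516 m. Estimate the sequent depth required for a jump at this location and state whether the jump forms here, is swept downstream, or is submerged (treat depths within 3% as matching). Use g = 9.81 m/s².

y₂ = 0.510 m; the jump forms here

q = Q/b = 0.224/0.699 = 0.320 m²/s; V₁ = q/y₁ = 4.53 m/s. Fr₁ = V₁/√(g·y₁) = 5.43.
Conjugate-depth relation: y₂/y₁ = ½[√(1 + 8Fr₁²) − 1] = ½[√237.0 − 1] = 7.20.
y₂ = 7.20 × 0.0708 = 0.510 m.
Tailwater y_tw = 0.516 m: y_tw ≈ y₂, so the jump forms here.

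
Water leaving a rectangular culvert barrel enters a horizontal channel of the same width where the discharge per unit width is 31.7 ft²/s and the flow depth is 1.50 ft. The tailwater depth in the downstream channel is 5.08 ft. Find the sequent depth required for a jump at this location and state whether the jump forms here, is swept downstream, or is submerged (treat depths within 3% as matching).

y₂ = 5.74 ft; the jump is swept downstream

V₁ = q/y₁ = 31.7/1.50 = 21.1 ft/s. Fr₁ = V₁/√(g·y₁) = 21.1/√(32.2×1.50) = 3.04.
Conjugate-depth relation: y₂/y₁ = ½[√(1 + 8Fr₁²) − 1] = ½[√74.97 − 1] = 3.83.
y₂ = 3.83 × 1.50 = 5.74 ft.
Tailwater y_tw = 5.08 ft: y_tw < y₂, so the jump is swept downstream.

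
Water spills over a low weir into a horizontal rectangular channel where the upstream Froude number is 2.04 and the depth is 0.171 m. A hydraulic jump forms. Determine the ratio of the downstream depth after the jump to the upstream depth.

y₂/y₁ = 2.43

Fr₁ = 2.04 (given).
Sequent-depth ratio: y₂/y₁ = ½[√(1 + 8Fr₁²) − 1] = ½[√34.29 − 1] = 2.43.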